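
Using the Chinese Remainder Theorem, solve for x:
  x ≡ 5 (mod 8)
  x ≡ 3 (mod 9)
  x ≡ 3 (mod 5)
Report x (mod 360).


Moduli 8, 9, 5 are pairwise coprime; by CRT there is a unique solution modulo M = 8 · 9 · 5 = 360.
Solve pairwise, accumulating the modulus:
  Start with x ≡ 5 (mod 8).
  Combine with x ≡ 3 (mod 9): since gcd(8, 9) = 1, we get a unique residue mod 72.
    Write x = 5 + 8·t and substitute into x ≡ 3 (mod 9): 8·t ≡ 3 − 5 = -2 (mod 9).
    Reduce coefficients mod 9: 8·t ≡ 7 (mod 9).
    The inverse of 8 mod 9 is 8 (since 8·8 = 64 = 7·9 + 1), so t ≡ 8·7 = 56 ≡ 2 (mod 9).
    Then x = 5 + 8·2 = 21, valid modulo lcm(8, 9) = 72: x ≡ 21 (mod 72).
  Combine with x ≡ 3 (mod 5): since gcd(72, 5) = 1, we get a unique residue mod 360.
    Write x = 21 + 72·t and substitute into x ≡ 3 (mod 5): 72·t ≡ 3 − 21 = -18 (mod 5).
    Reduce coefficients mod 5: 2·t ≡ 2 (mod 5).
    The inverse of 2 mod 5 is 3 (since 2·3 = 6 = 1·5 + 1), so t ≡ 3·2 = 6 ≡ 1 (mod 5).
    Then x = 21 + 72·1 = 93, valid modulo lcm(72, 5) = 360: x ≡ 93 (mod 360).
Verify: 93 mod 8 = 5 ✓, 93 mod 9 = 3 ✓, 93 mod 5 = 3 ✓.

x ≡ 93 (mod 360).


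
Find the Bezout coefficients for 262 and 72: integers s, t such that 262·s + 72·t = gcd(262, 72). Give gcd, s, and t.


Euclidean algorithm on (262, 72) — divide until remainder is 0:
  262 = 3 · 72 + 46
  72 = 1 · 46 + 26
  46 = 1 · 26 + 20
  26 = 1 · 20 + 6
  20 = 3 · 6 + 2
  6 = 3 · 2 + 0
gcd(262, 72) = 2.
Track Bezout coefficients alongside the remainders: start with r₀ = 262 = a·1 + b·0 (s = 1, t = 0) and r₁ = 72 = a·0 + b·1 (s = 0, t = 1); each new remainder r_{k+1} = r_{k-1} − q_k·r_k inherits s_{k+1} = s_{k-1} − q_k·s_k, t_{k+1} = t_{k-1} − q_k·t_k, so r_k = a·s_k + b·t_k at every step:
  q = 3: r = 46, s = 1 − 3·0 = 1, t = 0 − 3·1 = -3  (check: 262·1 + 72·(-3) = 46)
  q = 1: r = 26, s = 0 − 1·1 = -1, t = 1 − 1·(-3) = 4  (check: 262·(-1) + 72·4 = 26)
  q = 1: r = 20, s = 1 − 1·(-1) = 2, t = -3 − 1·4 = -7  (check: 262·2 + 72·(-7) = 20)
  q = 1: r = 6, s = -1 − 1·2 = -3, t = 4 − 1·(-7) = 11  (check: 262·(-3) + 72·11 = 6)
  q = 3: r = 2, s = 2 − 3·(-3) = 11, t = -7 − 3·11 = -40  (check: 262·11 + 72·(-40) = 2)
The row with r = 2 (the gcd) gives the Bezout coefficients s = 11, t = -40.
Result: 262 · (11) + 72 · (-40) = 2.

gcd(262, 72) = 2; s = 11, t = -40 (check: 262·11 + 72·(-40) = 2).


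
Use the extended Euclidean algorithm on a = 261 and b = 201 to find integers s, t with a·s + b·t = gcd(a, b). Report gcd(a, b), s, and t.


Euclidean algorithm on (261, 201) — divide until remainder is 0:
  261 = 1 · 201 + 60
  201 = 3 · 60 + 21
  60 = 2 · 21 + 18
  21 = 1 · 18 + 3
  18 = 6 · 3 + 0
gcd(261, 201) = 3.
Track Bezout coefficients alongside the remainders: start with r₀ = 261 = a·1 + b·0 (s = 1, t = 0) and r₁ = 201 = a·0 + b·1 (s = 0, t = 1); each new remainder r_{k+1} = r_{k-1} − q_k·r_k inherits s_{k+1} = s_{k-1} − q_k·s_k, t_{k+1} = t_{k-1} − q_k·t_k, so r_k = a·s_k + b·t_k at every step:
  q = 1: r = 60, s = 1 − 1·0 = 1, t = 0 − 1·1 = -1  (check: 261·1 + 201·(-1) = 60)
  q = 3: r = 21, s = 0 − 3·1 = -3, t = 1 − 3·(-1) = 4  (check: 261·(-3) + 201·4 = 21)
  q = 2: r = 18, s = 1 − 2·(-3) = 7, t = -1 − 2·4 = -9  (check: 261·7 + 201·(-9) = 18)
  q = 1: r = 3, s = -3 − 1·7 = -10, t = 4 − 1·(-9) = 13  (check: 261·(-10) + 201·13 = 3)
The row with r = 3 (the gcd) gives the Bezout coefficients s = -10, t = 13.
Result: 261 · (-10) + 201 · (13) = 3.

gcd(261, 201) = 3; s = -10, t = 13 (check: 261·(-10) + 201·13 = 3).


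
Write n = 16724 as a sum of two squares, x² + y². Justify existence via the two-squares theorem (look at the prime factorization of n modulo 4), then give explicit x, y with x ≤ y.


Step 1: Factor n = 16724 = 2^2 · 37 · 113.
Step 2: Check the mod-4 condition on each prime factor: 2 = 2 (special); 37 ≡ 1 (mod 4), exponent 1; 113 ≡ 1 (mod 4), exponent 1.
All primes ≡ 3 (mod 4) appear to even exponent (or don't appear), so by the two-squares theorem n IS expressible as a sum of two squares.
Step 3: Build a representation. Group n = k² · m with k = 2 and m = 37 · 113 = 4181 (a product of primes ≡ 1 (mod 4)); a representation of m scales to one of n via (k·x)² + (k·y)² = k²(x² + y²). Each prime p ≡ 1 (mod 4) is itself a sum of two squares; find a² by testing p − a² for a perfect square:
  37: 37 − 1² = 36 = 6² ⇒ 37 = 1² + 6².
  113: 113 − 1² = 112, 113 − 2² = 109, 113 − 3² = 104, 113 − 4² = 97, 113 − 5² = 88, 113 − 6² = 77, 113 − 7² = 64 = 8² ⇒ 113 = 7² + 8².
  Combine using the Brahmagupta–Fibonacci identity (a² + b²)(c² + d²) = (ac − bd)² + (ad + bc)² = (ac + bd)² + (ad − bc)²:
  37 · 113 = 4181: from (1² + 6²)(7² + 8²), take (1·7 − 6·8, 1·8 + 6·7) = (7 − 48, 8 + 42) = (-41, 50); dropping signs (only squares matter) gives (41, 50); check 41² + 50² = 1681 + 2500 = 4181 ✓.
  Scale by k = 2: (2·41, 2·50) = (82, 100).
Step 4: Order so x ≤ y and verify: 82² + 100² = 6724 + 10000 = 16724 = n. ✓

n = 16724 = 82² + 100² (one valid representation with x ≤ y).


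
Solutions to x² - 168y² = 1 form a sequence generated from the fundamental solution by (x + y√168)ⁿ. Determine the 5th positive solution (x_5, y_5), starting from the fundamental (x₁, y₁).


Step 1: Find the fundamental solution (x₁, y₁) of x² - 168y² = 1.
  Expand √168 as a continued fraction. a₀ = ⌊√168⌋ = 12; iterate m_{k+1} = d_k·a_k − m_k, d_{k+1} = (168 − m_{k+1}²)/d_k, a_{k+1} = ⌊(a₀ + m_{k+1})/d_{k+1}⌋ (starting m₀ = 0, d₀ = 1), with convergents p_k = a_k·p_{k-1} + p_{k-2}, q_k = a_k·q_{k-1} + q_{k-2} (p₋₁ = 1, q₋₁ = 0):
  k = 0: a₀ = 12; p₀/q₀ = 12/1; p₀² − 168·q₀² = 144 − 168 = -24.
  k = 1: m = 12, d = 24, a = ⌊(12 + 12)/24⌋ = 1; p/q = (1·12 + 1)/(1·1 + 0) = 13/1; p² − 168·q² = 169 − 168 = 1.
  The first convergent with p² − 168·q² = 1 gives the fundamental solution (x₁, y₁) = (13, 1).
Step 2: Apply the recurrence (x_{n+1}, y_{n+1}) = (x₁x_n + 168y₁y_n, x₁y_n + y₁x_n) repeatedly.
  From (x_1, y_1) = (13, 1): x_2 = 13·13 + 168·1·1 = 337; y_2 = 13·1 + 1·13 = 26.
  From (x_2, y_2) = (337, 26): x_3 = 13·337 + 168·1·26 = 8749; y_3 = 13·26 + 1·337 = 675.
  From (x_3, y_3) = (8749, 675): x_4 = 13·8749 + 168·1·675 = 227137; y_4 = 13·675 + 1·8749 = 17524.
  From (x_4, y_4) = (227137, 17524): x_5 = 13·227137 + 168·1·17524 = 5896813; y_5 = 13·17524 + 1·227137 = 454949.
Step 3: Verify x_5² - 168·y_5² = 34772403556969 - 34772403556968 = 1 (should be 1). ✓

(x_1, y_1) = (13, 1); (x_5, y_5) = (5896813, 454949).


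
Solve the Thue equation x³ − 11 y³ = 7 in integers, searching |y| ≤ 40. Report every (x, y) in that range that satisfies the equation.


The equation is x³ - 11y³ = 7. For fixed y, x³ = 11·y³ + 7, so a solution requires the RHS to be a perfect cube.
Strategy: iterate y from -40 to 40, compute RHS = 11·y³ + 7, and check whether it is a (positive or negative) perfect cube.
Check small values of y:
  y = 0: RHS = 7 is not a perfect cube.
  y = 1: RHS = 18 is not a perfect cube.
  y = -1: RHS = -4 is not a perfect cube.
  y = 2: RHS = 95 is not a perfect cube.
  y = -2: RHS = -81 is not a perfect cube.
  y = 3: RHS = 304 is not a perfect cube.
  y = -3: RHS = -290 is not a perfect cube.
Continuing the search up to |y| = 40 finds no solutions either.
No (x, y) in the scanned range satisfies the equation.

No integer solutions with |y| ≤ 40.


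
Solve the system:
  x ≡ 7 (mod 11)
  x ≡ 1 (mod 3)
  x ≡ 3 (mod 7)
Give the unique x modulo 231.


Moduli 11, 3, 7 are pairwise coprime; by CRT there is a unique solution modulo M = 11 · 3 · 7 = 231.
Solve pairwise, accumulating the modulus:
  Start with x ≡ 7 (mod 11).
  Combine with x ≡ 1 (mod 3): since gcd(11, 3) = 1, we get a unique residue mod 33.
    Write x = 7 + 11·t and substitute into x ≡ 1 (mod 3): 11·t ≡ 1 − 7 = -6 (mod 3).
    Reduce coefficients mod 3: 2·t ≡ 0 (mod 3).
    The inverse of 2 mod 3 is 2 (since 2·2 = 4 = 1·3 + 1), so t ≡ 2·0 = 0 ≡ 0 (mod 3).
    Then x = 7 + 11·0 = 7, valid modulo lcm(11, 3) = 33: x ≡ 7 (mod 33).
  Combine with x ≡ 3 (mod 7): since gcd(33, 7) = 1, we get a unique residue mod 231.
    Write x = 7 + 33·t and substitute into x ≡ 3 (mod 7): 33·t ≡ 3 − 7 = -4 (mod 7).
    Reduce coefficients mod 7: 5·t ≡ 3 (mod 7).
    The inverse of 5 mod 7 is 3 (since 5·3 = 15 = 2·7 + 1), so t ≡ 3·3 = 9 ≡ 2 (mod 7).
    Then x = 7 + 33·2 = 73, valid modulo lcm(33, 7) = 231: x ≡ 73 (mod 231).
Verify: 73 mod 11 = 7 ✓, 73 mod 3 = 1 ✓, 73 mod 7 = 3 ✓.

x ≡ 73 (mod 231).


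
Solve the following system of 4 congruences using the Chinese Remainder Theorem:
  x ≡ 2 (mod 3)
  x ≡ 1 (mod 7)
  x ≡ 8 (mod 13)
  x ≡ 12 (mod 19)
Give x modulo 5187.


Product of moduli M = 3 · 7 · 13 · 19 = 5187.
Merge one congruence at a time:
  Start: x ≡ 2 (mod 3).
  Combine with x ≡ 1 (mod 7); new modulus lcm = 21.
    Write x = 2 + 3·t and substitute into x ≡ 1 (mod 7): 3·t ≡ 1 − 2 = -1 (mod 7).
    Reduce coefficients mod 7: 3·t ≡ 6 (mod 7).
    The inverse of 3 mod 7 is 5 (since 3·5 = 15 = 2·7 + 1), so t ≡ 5·6 = 30 ≡ 2 (mod 7).
    Then x = 2 + 3·2 = 8, valid modulo lcm(3, 7) = 21: x ≡ 8 (mod 21).
  Combine with x ≡ 8 (mod 13); new modulus lcm = 273.
    Write x = 8 + 21·t and substitute into x ≡ 8 (mod 13): 21·t ≡ 8 − 8 = 0 (mod 13).
    Reduce coefficients mod 13: 8·t ≡ 0 (mod 13).
    The inverse of 8 mod 13 is 5 (since 8·5 = 40 = 3·13 + 1), so t ≡ 5·0 = 0 ≡ 0 (mod 13).
    Then x = 8 + 21·0 = 8, valid modulo lcm(21, 13) = 273: x ≡ 8 (mod 273).
  Combine with x ≡ 12 (mod 19); new modulus lcm = 5187.
    Write x = 8 + 273·t and substitute into x ≡ 12 (mod 19): 273·t ≡ 12 − 8 = 4 (mod 19).
    Reduce coefficients mod 19: 7·t ≡ 4 (mod 19).
    The inverse of 7 mod 19 is 11 (since 7·11 = 77 = 4·19 + 1), so t ≡ 11·4 = 44 ≡ 6 (mod 19).
    Then x = 8 + 273·6 = 1646, valid modulo lcm(273, 19) = 5187: x ≡ 1646 (mod 5187).
Verify against each original: 1646 mod 3 = 2, 1646 mod 7 = 1, 1646 mod 13 = 8, 1646 mod 19 = 12.

x ≡ 1646 (mod 5187).


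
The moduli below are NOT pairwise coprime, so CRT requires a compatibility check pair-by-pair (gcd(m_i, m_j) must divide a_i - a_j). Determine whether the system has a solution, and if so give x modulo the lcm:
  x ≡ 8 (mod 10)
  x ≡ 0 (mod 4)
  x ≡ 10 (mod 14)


Moduli 10, 4, 14 are not pairwise coprime, so CRT works modulo lcm(m_i) when all pairwise compatibility conditions hold.
Pairwise compatibility: gcd(m_i, m_j) must divide a_i - a_j for every pair.
Merge one congruence at a time:
  Start: x ≡ 8 (mod 10).
  Combine with x ≡ 0 (mod 4): gcd(10, 4) = 2; 0 - 8 = -8, which IS divisible by 2, so compatible.
    Write x = 8 + 10·t and substitute into x ≡ 0 (mod 4): 10·t ≡ 0 − 8 = -8 (mod 4).
    Divide the congruence (and modulus) by g = 2: 5·t ≡ -4 (mod 2).
    Reduce coefficients mod 2: 1·t ≡ 0 (mod 2).
    So t ≡ 0 (mod 2).
    Then x = 8 + 10·0 = 8, valid modulo lcm(10, 4) = 20: x ≡ 8 (mod 20).
  Combine with x ≡ 10 (mod 14): gcd(20, 14) = 2; 10 - 8 = 2, which IS divisible by 2, so compatible.
    Write x = 8 + 20·t and substitute into x ≡ 10 (mod 14): 20·t ≡ 10 − 8 = 2 (mod 14).
    Divide the congruence (and modulus) by g = 2: 10·t ≡ 1 (mod 7).
    Reduce coefficients mod 7: 3·t ≡ 1 (mod 7).
    The inverse of 3 mod 7 is 5 (since 3·5 = 15 = 2·7 + 1), so t ≡ 5·1 = 5 ≡ 5 (mod 7).
    Then x = 8 + 20·5 = 108, valid modulo lcm(20, 14) = 140: x ≡ 108 (mod 140).
Verify: 108 mod 10 = 8, 108 mod 4 = 0, 108 mod 14 = 10.

x ≡ 108 (mod 140).


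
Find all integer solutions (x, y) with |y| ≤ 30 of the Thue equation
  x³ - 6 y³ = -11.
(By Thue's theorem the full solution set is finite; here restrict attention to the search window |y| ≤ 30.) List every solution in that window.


The equation is x³ - 6y³ = -11. For fixed y, x³ = 6·y³ − 11, so a solution requires the RHS to be a perfect cube.
Strategy: iterate y from -30 to 30, compute RHS = 6·y³ − 11, and check whether it is a (positive or negative) perfect cube.
Check small values of y:
  y = 0: RHS = -11 is not a perfect cube.
  y = 1: RHS = -5 is not a perfect cube.
  y = -1: RHS = -17 is not a perfect cube.
  y = 2: RHS = 37 is not a perfect cube.
  y = -2: RHS = -59 is not a perfect cube.
  y = 3: RHS = 151 is not a perfect cube.
  y = -3: RHS = -173 is not a perfect cube.
Continuing the search up to |y| = 30 finds no solutions either.
No (x, y) in the scanned range satisfies the equation.

No integer solutions with |y| ≤ 30.


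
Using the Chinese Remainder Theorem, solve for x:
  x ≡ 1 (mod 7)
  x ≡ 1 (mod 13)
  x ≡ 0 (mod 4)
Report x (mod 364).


Moduli 7, 13, 4 are pairwise coprime; by CRT there is a unique solution modulo M = 7 · 13 · 4 = 364.
Solve pairwise, accumulating the modulus:
  Start with x ≡ 1 (mod 7).
  Combine with x ≡ 1 (mod 13): since gcd(7, 13) = 1, we get a unique residue mod 91.
    Write x = 1 + 7·t and substitute into x ≡ 1 (mod 13): 7·t ≡ 1 − 1 = 0 (mod 13).
    The inverse of 7 mod 13 is 2 (since 7·2 = 14 = 1·13 + 1), so t ≡ 2·0 = 0 ≡ 0 (mod 13).
    Then x = 1 + 7·0 = 1, valid modulo lcm(7, 13) = 91: x ≡ 1 (mod 91).
  Combine with x ≡ 0 (mod 4): since gcd(91, 4) = 1, we get a unique residue mod 364.
    Write x = 1 + 91·t and substitute into x ≡ 0 (mod 4): 91·t ≡ 0 − 1 = -1 (mod 4).
    Reduce coefficients mod 4: 3·t ≡ 3 (mod 4).
    The inverse of 3 mod 4 is 3 (since 3·3 = 9 = 2·4 + 1), so t ≡ 3·3 = 9 ≡ 1 (mod 4).
    Then x = 1 + 91·1 = 92, valid modulo lcm(91, 4) = 364: x ≡ 92 (mod 364).
Verify: 92 mod 7 = 1 ✓, 92 mod 13 = 1 ✓, 92 mod 4 = 0 ✓.

x ≡ 92 (mod 364).


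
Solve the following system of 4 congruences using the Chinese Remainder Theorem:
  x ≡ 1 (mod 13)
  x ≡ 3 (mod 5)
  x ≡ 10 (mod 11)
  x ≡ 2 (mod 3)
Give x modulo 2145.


Product of moduli M = 13 · 5 · 11 · 3 = 2145.
Merge one congruence at a time:
  Start: x ≡ 1 (mod 13).
  Combine with x ≡ 3 (mod 5); new modulus lcm = 65.
    Write x = 1 + 13·t and substitute into x ≡ 3 (mod 5): 13·t ≡ 3 − 1 = 2 (mod 5).
    Reduce coefficients mod 5: 3·t ≡ 2 (mod 5).
    The inverse of 3 mod 5 is 2 (since 3·2 = 6 = 1·5 + 1), so t ≡ 2·2 = 4 ≡ 4 (mod 5).
    Then x = 1 + 13·4 = 53, valid modulo lcm(13, 5) = 65: x ≡ 53 (mod 65).
  Combine with x ≡ 10 (mod 11); new modulus lcm = 715.
    Write x = 53 + 65·t and substitute into x ≡ 10 (mod 11): 65·t ≡ 10 − 53 = -43 (mod 11).
    Reduce coefficients mod 11: 10·t ≡ 1 (mod 11).
    The inverse of 10 mod 11 is 10 (since 10·10 = 100 = 9·11 + 1), so t ≡ 10·1 = 10 ≡ 10 (mod 11).
    Then x = 53 + 65·10 = 703, valid modulo lcm(65, 11) = 715: x ≡ 703 (mod 715).
  Combine with x ≡ 2 (mod 3); new modulus lcm = 2145.
    Write x = 703 + 715·t and substitute into x ≡ 2 (mod 3): 715·t ≡ 2 − 703 = -701 (mod 3).
    Reduce coefficients mod 3: 1·t ≡ 1 (mod 3).
    So t ≡ 1 (mod 3).
    Then x = 703 + 715·1 = 1418, valid modulo lcm(715, 3) = 2145: x ≡ 1418 (mod 2145).
Verify against each original: 1418 mod 13 = 1, 1418 mod 5 = 3, 1418 mod 11 = 10, 1418 mod 3 = 2.

x ≡ 1418 (mod 2145).


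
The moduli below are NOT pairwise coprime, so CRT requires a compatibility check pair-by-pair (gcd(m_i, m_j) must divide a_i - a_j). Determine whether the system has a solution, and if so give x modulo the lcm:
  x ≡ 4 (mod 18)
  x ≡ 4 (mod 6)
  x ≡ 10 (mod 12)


Moduli 18, 6, 12 are not pairwise coprime, so CRT works modulo lcm(m_i) when all pairwise compatibility conditions hold.
Pairwise compatibility: gcd(m_i, m_j) must divide a_i - a_j for every pair.
Merge one congruence at a time:
  Start: x ≡ 4 (mod 18).
  Combine with x ≡ 4 (mod 6): gcd(18, 6) = 6; 4 - 4 = 0, which IS divisible by 6, so compatible.
    Write x = 4 + 18·t and substitute into x ≡ 4 (mod 6): 18·t ≡ 4 − 4 = 0 (mod 6).
    Divide the congruence (and modulus) by g = 6: 3·t ≡ 0 (mod 1).
    Modulo 1 every t works; take t = 0.
    Then x = 4 + 18·0 = 4, valid modulo lcm(18, 6) = 18: x ≡ 4 (mod 18).
  Combine with x ≡ 10 (mod 12): gcd(18, 12) = 6; 10 - 4 = 6, which IS divisible by 6, so compatible.
    Write x = 4 + 18·t and substitute into x ≡ 10 (mod 12): 18·t ≡ 10 − 4 = 6 (mod 12).
    Divide the congruence (and modulus) by g = 6: 3·t ≡ 1 (mod 2).
    Reduce coefficients mod 2: 1·t ≡ 1 (mod 2).
    So t ≡ 1 (mod 2).
    Then x = 4 + 18·1 = 22, valid modulo lcm(18, 12) = 36: x ≡ 22 (mod 36).
Verify: 22 mod 18 = 4, 22 mod 6 = 4, 22 mod 12 = 10.

x ≡ 22 (mod 36).


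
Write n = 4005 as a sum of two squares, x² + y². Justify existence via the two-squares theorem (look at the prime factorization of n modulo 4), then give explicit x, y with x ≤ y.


Step 1: Factor n = 4005 = 3^2 · 5 · 89.
Step 2: Check the mod-4 condition on each prime factor: 3 ≡ 3 (mod 4), exponent 2 (must be even); 5 ≡ 1 (mod 4), exponent 1; 89 ≡ 1 (mod 4), exponent 1.
All primes ≡ 3 (mod 4) appear to even exponent (or don't appear), so by the two-squares theorem n IS expressible as a sum of two squares.
Step 3: Build a representation. Group n = k² · m with k = 3 and m = 5 · 89 = 445 (a product of primes ≡ 1 (mod 4)); a representation of m scales to one of n via (k·x)² + (k·y)² = k²(x² + y²). Each prime p ≡ 1 (mod 4) is itself a sum of two squares; find a² by testing p − a² for a perfect square:
  5: 5 − 1² = 4 = 2² ⇒ 5 = 1² + 2².
  89: 89 − 1² = 88, 89 − 2² = 85, 89 − 3² = 80, 89 − 4² = 73, 89 − 5² = 64 = 8² ⇒ 89 = 5² + 8².
  Combine using the Brahmagupta–Fibonacci identity (a² + b²)(c² + d²) = (ac − bd)² + (ad + bc)² = (ac + bd)² + (ad − bc)²:
  5 · 89 = 445: from (1² + 2²)(5² + 8²), take (1·5 − 2·8, 1·8 + 2·5) = (5 − 16, 8 + 10) = (-11, 18); dropping signs (only squares matter) gives (11, 18); check 11² + 18² = 121 + 324 = 445 ✓.
  Scale by k = 3: (3·11, 3·18) = (33, 54).
Step 4: Order so x ≤ y and verify: 33² + 54² = 1089 + 2916 = 4005 = n. ✓

n = 4005 = 33² + 54² (one valid representation with x ≤ y).


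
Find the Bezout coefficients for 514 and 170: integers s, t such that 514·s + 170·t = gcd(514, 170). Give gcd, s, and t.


Euclidean algorithm on (514, 170) — divide until remainder is 0:
  514 = 3 · 170 + 4
  170 = 42 · 4 + 2
  4 = 2 · 2 + 0
gcd(514, 170) = 2.
Track Bezout coefficients alongside the remainders: start with r₀ = 514 = a·1 + b·0 (s = 1, t = 0) and r₁ = 170 = a·0 + b·1 (s = 0, t = 1); each new remainder r_{k+1} = r_{k-1} − q_k·r_k inherits s_{k+1} = s_{k-1} − q_k·s_k, t_{k+1} = t_{k-1} − q_k·t_k, so r_k = a·s_k + b·t_k at every step:
  q = 3: r = 4, s = 1 − 3·0 = 1, t = 0 − 3·1 = -3  (check: 514·1 + 170·(-3) = 4)
  q = 42: r = 2, s = 0 − 42·1 = -42, t = 1 − 42·(-3) = 127  (check: 514·(-42) + 170·127 = 2)
The row with r = 2 (the gcd) gives the Bezout coefficients s = -42, t = 127.
Result: 514 · (-42) + 170 · (127) = 2.

gcd(514, 170) = 2; s = -42, t = 127 (check: 514·(-42) + 170·127 = 2).


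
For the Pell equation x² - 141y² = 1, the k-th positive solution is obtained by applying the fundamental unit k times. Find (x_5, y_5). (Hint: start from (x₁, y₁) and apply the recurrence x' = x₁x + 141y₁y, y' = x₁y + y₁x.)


Step 1: Find the fundamental solution (x₁, y₁) of x² - 141y² = 1.
  Expand √141 as a continued fraction. a₀ = ⌊√141⌋ = 11; iterate m_{k+1} = d_k·a_k − m_k, d_{k+1} = (141 − m_{k+1}²)/d_k, a_{k+1} = ⌊(a₀ + m_{k+1})/d_{k+1}⌋ (starting m₀ = 0, d₀ = 1), with convergents p_k = a_k·p_{k-1} + p_{k-2}, q_k = a_k·q_{k-1} + q_{k-2} (p₋₁ = 1, q₋₁ = 0):
  k = 0: a₀ = 11; p₀/q₀ = 11/1; p₀² − 141·q₀² = 121 − 141 = -20.
  k = 1: m = 11, d = 20, a = ⌊(11 + 11)/20⌋ = 1; p/q = (1·11 + 1)/(1·1 + 0) = 12/1; p² − 141·q² = 144 − 141 = 3.
  k = 2: m = 9, d = 3, a = ⌊(11 + 9)/3⌋ = 6; p/q = (6·12 + 11)/(6·1 + 1) = 83/7; p² − 141·q² = 6889 − 6909 = -20.
  k = 3: m = 9, d = 20, a = ⌊(11 + 9)/20⌋ = 1; p/q = (1·83 + 12)/(1·7 + 1) = 95/8; p² − 141·q² = 9025 − 9024 = 1.
  The first convergent with p² − 141·q² = 1 gives the fundamental solution (x₁, y₁) = (95, 8).
Step 2: Apply the recurrence (x_{n+1}, y_{n+1}) = (x₁x_n + 141y₁y_n, x₁y_n + y₁x_n) repeatedly.
  From (x_1, y_1) = (95, 8): x_2 = 95·95 + 141·8·8 = 18049; y_2 = 95·8 + 8·95 = 1520.
  From (x_2, y_2) = (18049, 1520): x_3 = 95·18049 + 141·8·1520 = 3429215; y_3 = 95·1520 + 8·18049 = 288792.
  From (x_3, y_3) = (3429215, 288792): x_4 = 95·3429215 + 141·8·288792 = 651532801; y_4 = 95·288792 + 8·3429215 = 54868960.
  From (x_4, y_4) = (651532801, 54868960): x_5 = 95·651532801 + 141·8·54868960 = 123787802975; y_5 = 95·54868960 + 8·651532801 = 10424813608.
Step 3: Verify x_5² - 141·y_5² = 15323420165377418850625 - 15323420165377418850624 = 1 (should be 1). ✓

(x_1, y_1) = (95, 8); (x_5, y_5) = (123787802975, 10424813608).


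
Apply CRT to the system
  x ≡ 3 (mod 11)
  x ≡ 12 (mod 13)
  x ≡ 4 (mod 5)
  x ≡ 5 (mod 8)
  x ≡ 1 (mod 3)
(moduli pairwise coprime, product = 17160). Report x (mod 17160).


Product of moduli M = 11 · 13 · 5 · 8 · 3 = 17160.
Merge one congruence at a time:
  Start: x ≡ 3 (mod 11).
  Combine with x ≡ 12 (mod 13); new modulus lcm = 143.
    Write x = 3 + 11·t and substitute into x ≡ 12 (mod 13): 11·t ≡ 12 − 3 = 9 (mod 13).
    The inverse of 11 mod 13 is 6 (since 11·6 = 66 = 5·13 + 1), so t ≡ 6·9 = 54 ≡ 2 (mod 13).
    Then x = 3 + 11·2 = 25, valid modulo lcm(11, 13) = 143: x ≡ 25 (mod 143).
  Combine with x ≡ 4 (mod 5); new modulus lcm = 715.
    Write x = 25 + 143·t and substitute into x ≡ 4 (mod 5): 143·t ≡ 4 − 25 = -21 (mod 5).
    Reduce coefficients mod 5: 3·t ≡ 4 (mod 5).
    The inverse of 3 mod 5 is 2 (since 3·2 = 6 = 1·5 + 1), so t ≡ 2·4 = 8 ≡ 3 (mod 5).
    Then x = 25 + 143·3 = 454, valid modulo lcm(143, 5) = 715: x ≡ 454 (mod 715).
  Combine with x ≡ 5 (mod 8); new modulus lcm = 5720.
    Write x = 454 + 715·t and substitute into x ≡ 5 (mod 8): 715·t ≡ 5 − 454 = -449 (mod 8).
    Reduce coefficients mod 8: 3·t ≡ 7 (mod 8).
    The inverse of 3 mod 8 is 3 (since 3·3 = 9 = 1·8 + 1), so t ≡ 3·7 = 21 ≡ 5 (mod 8).
    Then x = 454 + 715·5 = 4029, valid modulo lcm(715, 8) = 5720: x ≡ 4029 (mod 5720).
  Combine with x ≡ 1 (mod 3); new modulus lcm = 17160.
    Write x = 4029 + 5720·t and substitute into x ≡ 1 (mod 3): 5720·t ≡ 1 − 4029 = -4028 (mod 3).
    Reduce coefficients mod 3: 2·t ≡ 1 (mod 3).
    The inverse of 2 mod 3 is 2 (since 2·2 = 4 = 1·3 + 1), so t ≡ 2·1 = 2 ≡ 2 (mod 3).
    Then x = 4029 + 5720·2 = 15469, valid modulo lcm(5720, 3) = 17160: x ≡ 15469 (mod 17160).
Verify against each original: 15469 mod 11 = 3, 15469 mod 13 = 12, 15469 mod 5 = 4, 15469 mod 8 = 5, 15469 mod 3 = 1.

x ≡ 15469 (mod 17160).


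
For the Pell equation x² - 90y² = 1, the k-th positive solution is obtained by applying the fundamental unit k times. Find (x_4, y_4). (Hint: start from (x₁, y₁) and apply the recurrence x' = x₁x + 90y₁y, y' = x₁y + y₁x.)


Step 1: Find the fundamental solution (x₁, y₁) of x² - 90y² = 1.
  Expand √90 as a continued fraction. a₀ = ⌊√90⌋ = 9; iterate m_{k+1} = d_k·a_k − m_k, d_{k+1} = (90 − m_{k+1}²)/d_k, a_{k+1} = ⌊(a₀ + m_{k+1})/d_{k+1}⌋ (starting m₀ = 0, d₀ = 1), with convergents p_k = a_k·p_{k-1} + p_{k-2}, q_k = a_k·q_{k-1} + q_{k-2} (p₋₁ = 1, q₋₁ = 0):
  k = 0: a₀ = 9; p₀/q₀ = 9/1; p₀² − 90·q₀² = 81 − 90 = -9.
  k = 1: m = 9, d = 9, a = ⌊(9 + 9)/9⌋ = 2; p/q = (2·9 + 1)/(2·1 + 0) = 19/2; p² − 90·q² = 361 − 360 = 1.
  The first convergent with p² − 90·q² = 1 gives the fundamental solution (x₁, y₁) = (19, 2).
Step 2: Apply the recurrence (x_{n+1}, y_{n+1}) = (x₁x_n + 90y₁y_n, x₁y_n + y₁x_n) repeatedly.
  From (x_1, y_1) = (19, 2): x_2 = 19·19 + 90·2·2 = 721; y_2 = 19·2 + 2·19 = 76.
  From (x_2, y_2) = (721, 76): x_3 = 19·721 + 90·2·76 = 27379; y_3 = 19·76 + 2·721 = 2886.
  From (x_3, y_3) = (27379, 2886): x_4 = 19·27379 + 90·2·2886 = 1039681; y_4 = 19·2886 + 2·27379 = 109592.
Step 3: Verify x_4² - 90·y_4² = 1080936581761 - 1080936581760 = 1 (should be 1). ✓

(x_1, y_1) = (19, 2); (x_4, y_4) = (1039681, 109592).


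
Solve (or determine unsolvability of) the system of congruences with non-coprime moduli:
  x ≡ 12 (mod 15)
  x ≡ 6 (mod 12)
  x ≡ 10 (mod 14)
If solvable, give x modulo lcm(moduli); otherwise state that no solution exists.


Moduli 15, 12, 14 are not pairwise coprime, so CRT works modulo lcm(m_i) when all pairwise compatibility conditions hold.
Pairwise compatibility: gcd(m_i, m_j) must divide a_i - a_j for every pair.
Merge one congruence at a time:
  Start: x ≡ 12 (mod 15).
  Combine with x ≡ 6 (mod 12): gcd(15, 12) = 3; 6 - 12 = -6, which IS divisible by 3, so compatible.
    Write x = 12 + 15·t and substitute into x ≡ 6 (mod 12): 15·t ≡ 6 − 12 = -6 (mod 12).
    Divide the congruence (and modulus) by g = 3: 5·t ≡ -2 (mod 4).
    Reduce coefficients mod 4: 1·t ≡ 2 (mod 4).
    So t ≡ 2 (mod 4).
    Then x = 12 + 15·2 = 42, valid modulo lcm(15, 12) = 60: x ≡ 42 (mod 60).
  Combine with x ≡ 10 (mod 14): gcd(60, 14) = 2; 10 - 42 = -32, which IS divisible by 2, so compatible.
    Write x = 42 + 60·t and substitute into x ≡ 10 (mod 14): 60·t ≡ 10 − 42 = -32 (mod 14).
    Divide the congruence (and modulus) by g = 2: 30·t ≡ -16 (mod 7).
    Reduce coefficients mod 7: 2·t ≡ 5 (mod 7).
    The inverse of 2 mod 7 is 4 (since 2·4 = 8 = 1·7 + 1), so t ≡ 4·5 = 20 ≡ 6 (mod 7).
    Then x = 42 + 60·6 = 402, valid modulo lcm(60, 14) = 420: x ≡ 402 (mod 420).
Verify: 402 mod 15 = 12, 402 mod 12 = 6, 402 mod 14 = 10.

x ≡ 402 (mod 420).


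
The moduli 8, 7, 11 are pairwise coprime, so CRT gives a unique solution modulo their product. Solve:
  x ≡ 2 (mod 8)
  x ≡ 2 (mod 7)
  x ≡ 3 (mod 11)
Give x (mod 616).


Moduli 8, 7, 11 are pairwise coprime; by CRT there is a unique solution modulo M = 8 · 7 · 11 = 616.
Solve pairwise, accumulating the modulus:
  Start with x ≡ 2 (mod 8).
  Combine with x ≡ 2 (mod 7): since gcd(8, 7) = 1, we get a unique residue mod 56.
    Write x = 2 + 8·t and substitute into x ≡ 2 (mod 7): 8·t ≡ 2 − 2 = 0 (mod 7).
    Reduce coefficients mod 7: 1·t ≡ 0 (mod 7).
    So t ≡ 0 (mod 7).
    Then x = 2 + 8·0 = 2, valid modulo lcm(8, 7) = 56: x ≡ 2 (mod 56).
  Combine with x ≡ 3 (mod 11): since gcd(56, 11) = 1, we get a unique residue mod 616.
    Write x = 2 + 56·t and substitute into x ≡ 3 (mod 11): 56·t ≡ 3 − 2 = 1 (mod 11).
    Reduce coefficients mod 11: 1·t ≡ 1 (mod 11).
    So t ≡ 1 (mod 11).
    Then x = 2 + 56·1 = 58, valid modulo lcm(56, 11) = 616: x ≡ 58 (mod 616).
Verify: 58 mod 8 = 2 ✓, 58 mod 7 = 2 ✓, 58 mod 11 = 3 ✓.

x ≡ 58 (mod 616).


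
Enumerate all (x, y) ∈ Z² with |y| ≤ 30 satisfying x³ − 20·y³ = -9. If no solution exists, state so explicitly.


The equation is x³ - 20y³ = -9. For fixed y, x³ = 20·y³ − 9, so a solution requires the RHS to be a perfect cube.
Strategy: iterate y from -30 to 30, compute RHS = 20·y³ − 9, and check whether it is a (positive or negative) perfect cube.
Check small values of y:
  y = 0: RHS = -9 is not a perfect cube.
  y = 1: RHS = 11 is not a perfect cube.
  y = -1: RHS = -29 is not a perfect cube.
  y = 2: RHS = 151 is not a perfect cube.
  y = -2: RHS = -169 is not a perfect cube.
  y = 3: RHS = 531 is not a perfect cube.
  y = -3: RHS = -549 is not a perfect cube.
Continuing the search up to |y| = 30 finds no solutions either.
No (x, y) in the scanned range satisfies the equation.

No integer solutions with |y| ≤ 30.


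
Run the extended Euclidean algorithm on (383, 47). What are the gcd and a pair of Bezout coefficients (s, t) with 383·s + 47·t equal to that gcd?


Euclidean algorithm on (383, 47) — divide until remainder is 0:
  383 = 8 · 47 + 7
  47 = 6 · 7 + 5
  7 = 1 · 5 + 2
  5 = 2 · 2 + 1
  2 = 2 · 1 + 0
gcd(383, 47) = 1.
Track Bezout coefficients alongside the remainders: start with r₀ = 383 = a·1 + b·0 (s = 1, t = 0) and r₁ = 47 = a·0 + b·1 (s = 0, t = 1); each new remainder r_{k+1} = r_{k-1} − q_k·r_k inherits s_{k+1} = s_{k-1} − q_k·s_k, t_{k+1} = t_{k-1} − q_k·t_k, so r_k = a·s_k + b·t_k at every step:
  q = 8: r = 7, s = 1 − 8·0 = 1, t = 0 − 8·1 = -8  (check: 383·1 + 47·(-8) = 7)
  q = 6: r = 5, s = 0 − 6·1 = -6, t = 1 − 6·(-8) = 49  (check: 383·(-6) + 47·49 = 5)
  q = 1: r = 2, s = 1 − 1·(-6) = 7, t = -8 − 1·49 = -57  (check: 383·7 + 47·(-57) = 2)
  q = 2: r = 1, s = -6 − 2·7 = -20, t = 49 − 2·(-57) = 163  (check: 383·(-20) + 47·163 = 1)
The row with r = 1 (the gcd) gives the Bezout coefficients s = -20, t = 163.
Result: 383 · (-20) + 47 · (163) = 1.

gcd(383, 47) = 1; s = -20, t = 163 (check: 383·(-20) + 47·163 = 1).


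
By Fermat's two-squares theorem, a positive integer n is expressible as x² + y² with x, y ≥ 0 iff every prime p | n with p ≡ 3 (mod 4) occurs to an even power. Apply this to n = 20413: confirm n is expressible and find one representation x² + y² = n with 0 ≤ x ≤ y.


Step 1: Factor n = 20413 = 137 · 149.
Step 2: Check the mod-4 condition on each prime factor: 137 ≡ 1 (mod 4), exponent 1; 149 ≡ 1 (mod 4), exponent 1.
All primes ≡ 3 (mod 4) appear to even exponent (or don't appear), so by the two-squares theorem n IS expressible as a sum of two squares.
Step 3: Build a representation. Here n = 137 · 149 is a product of primes ≡ 1 (mod 4). Each prime p ≡ 1 (mod 4) is itself a sum of two squares; find a² by testing p − a² for a perfect square:
  137: 137 − 1² = 136, 137 − 2² = 133, 137 − 3² = 128, 137 − 4² = 121 = 11² ⇒ 137 = 4² + 11².
  149: 149 − 1² = 148, 149 − 2² = 145, 149 − 3² = 140, 149 − 4² = 133, 149 − 5² = 124, 149 − 6² = 113, 149 − 7² = 100 = 10² ⇒ 149 = 7² + 10².
  Combine using the Brahmagupta–Fibonacci identity (a² + b²)(c² + d²) = (ac − bd)² + (ad + bc)² = (ac + bd)² + (ad − bc)²:
  137 · 149 = 20413: from (4² + 11²)(7² + 10²), take (4·7 − 11·10, 4·10 + 11·7) = (28 − 110, 40 + 77) = (-82, 117); dropping signs (only squares matter) gives (82, 117); check 82² + 117² = 6724 + 13689 = 20413 ✓.
Step 4: Order so x ≤ y and verify: 82² + 117² = 6724 + 13689 = 20413 = n. ✓

n = 20413 = 82² + 117² (one valid representation with x ≤ y).


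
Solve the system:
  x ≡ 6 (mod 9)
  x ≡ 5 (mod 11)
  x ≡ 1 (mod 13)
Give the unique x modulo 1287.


Moduli 9, 11, 13 are pairwise coprime; by CRT there is a unique solution modulo M = 9 · 11 · 13 = 1287.
Solve pairwise, accumulating the modulus:
  Start with x ≡ 6 (mod 9).
  Combine with x ≡ 5 (mod 11): since gcd(9, 11) = 1, we get a unique residue mod 99.
    Write x = 6 + 9·t and substitute into x ≡ 5 (mod 11): 9·t ≡ 5 − 6 = -1 (mod 11).
    Reduce coefficients mod 11: 9·t ≡ 10 (mod 11).
    The inverse of 9 mod 11 is 5 (since 9·5 = 45 = 4·11 + 1), so t ≡ 5·10 = 50 ≡ 6 (mod 11).
    Then x = 6 + 9·6 = 60, valid modulo lcm(9, 11) = 99: x ≡ 60 (mod 99).
  Combine with x ≡ 1 (mod 13): since gcd(99, 13) = 1, we get a unique residue mod 1287.
    Write x = 60 + 99·t and substitute into x ≡ 1 (mod 13): 99·t ≡ 1 − 60 = -59 (mod 13).
    Reduce coefficients mod 13: 8·t ≡ 6 (mod 13).
    The inverse of 8 mod 13 is 5 (since 8·5 = 40 = 3·13 + 1), so t ≡ 5·6 = 30 ≡ 4 (mod 13).
    Then x = 60 + 99·4 = 456, valid modulo lcm(99, 13) = 1287: x ≡ 456 (mod 1287).
Verify: 456 mod 9 = 6 ✓, 456 mod 11 = 5 ✓, 456 mod 13 = 1 ✓.

x ≡ 456 (mod 1287).


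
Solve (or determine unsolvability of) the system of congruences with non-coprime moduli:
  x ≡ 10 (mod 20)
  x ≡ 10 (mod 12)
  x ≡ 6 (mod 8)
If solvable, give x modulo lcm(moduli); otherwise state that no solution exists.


Moduli 20, 12, 8 are not pairwise coprime, so CRT works modulo lcm(m_i) when all pairwise compatibility conditions hold.
Pairwise compatibility: gcd(m_i, m_j) must divide a_i - a_j for every pair.
Merge one congruence at a time:
  Start: x ≡ 10 (mod 20).
  Combine with x ≡ 10 (mod 12): gcd(20, 12) = 4; 10 - 10 = 0, which IS divisible by 4, so compatible.
    Write x = 10 + 20·t and substitute into x ≡ 10 (mod 12): 20·t ≡ 10 − 10 = 0 (mod 12).
    Divide the congruence (and modulus) by g = 4: 5·t ≡ 0 (mod 3).
    Reduce coefficients mod 3: 2·t ≡ 0 (mod 3).
    The inverse of 2 mod 3 is 2 (since 2·2 = 4 = 1·3 + 1), so t ≡ 2·0 = 0 ≡ 0 (mod 3).
    Then x = 10 + 20·0 = 10, valid modulo lcm(20, 12) = 60: x ≡ 10 (mod 60).
  Combine with x ≡ 6 (mod 8): gcd(60, 8) = 4; 6 - 10 = -4, which IS divisible by 4, so compatible.
    Write x = 10 + 60·t and substitute into x ≡ 6 (mod 8): 60·t ≡ 6 − 10 = -4 (mod 8).
    Divide the congruence (and modulus) by g = 4: 15·t ≡ -1 (mod 2).
    Reduce coefficients mod 2: 1·t ≡ 1 (mod 2).
    So t ≡ 1 (mod 2).
    Then x = 10 + 60·1 = 70, valid modulo lcm(60, 8) = 120: x ≡ 70 (mod 120).
Verify: 70 mod 20 = 10, 70 mod 12 = 10, 70 mod 8 = 6.

x ≡ 70 (mod 120).


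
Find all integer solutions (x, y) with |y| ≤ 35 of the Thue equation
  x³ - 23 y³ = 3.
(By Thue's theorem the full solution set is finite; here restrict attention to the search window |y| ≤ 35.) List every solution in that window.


The equation is x³ - 23y³ = 3. For fixed y, x³ = 23·y³ + 3, so a solution requires the RHS to be a perfect cube.
Strategy: iterate y from -35 to 35, compute RHS = 23·y³ + 3, and check whether it is a (positive or negative) perfect cube.
Check small values of y:
  y = 0: RHS = 3 is not a perfect cube.
  y = 1: RHS = 26 is not a perfect cube.
  y = -1: RHS = -20 is not a perfect cube.
  y = 2: RHS = 187 is not a perfect cube.
  y = -2: RHS = -181 is not a perfect cube.
  y = 3: RHS = 624 is not a perfect cube.
  y = -3: RHS = -618 is not a perfect cube.
Continuing the search up to |y| = 35 finds no solutions either.
No (x, y) in the scanned range satisfies the equation.

No integer solutions with |y| ≤ 35.


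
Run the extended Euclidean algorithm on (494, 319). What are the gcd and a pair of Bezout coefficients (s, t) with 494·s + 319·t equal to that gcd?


Euclidean algorithm on (494, 319) — divide until remainder is 0:
  494 = 1 · 319 + 175
  319 = 1 · 175 + 144
  175 = 1 · 144 + 31
  144 = 4 · 31 + 20
  31 = 1 · 20 + 11
  20 = 1 · 11 + 9
  11 = 1 · 9 + 2
  9 = 4 · 2 + 1
  2 = 2 · 1 + 0
gcd(494, 319) = 1.
Track Bezout coefficients alongside the remainders: start with r₀ = 494 = a·1 + b·0 (s = 1, t = 0) and r₁ = 319 = a·0 + b·1 (s = 0, t = 1); each new remainder r_{k+1} = r_{k-1} − q_k·r_k inherits s_{k+1} = s_{k-1} − q_k·s_k, t_{k+1} = t_{k-1} − q_k·t_k, so r_k = a·s_k + b·t_k at every step:
  q = 1: r = 175, s = 1 − 1·0 = 1, t = 0 − 1·1 = -1  (check: 494·1 + 319·(-1) = 175)
  q = 1: r = 144, s = 0 − 1·1 = -1, t = 1 − 1·(-1) = 2  (check: 494·(-1) + 319·2 = 144)
  q = 1: r = 31, s = 1 − 1·(-1) = 2, t = -1 − 1·2 = -3  (check: 494·2 + 319·(-3) = 31)
  q = 4: r = 20, s = -1 − 4·2 = -9, t = 2 − 4·(-3) = 14  (check: 494·(-9) + 319·14 = 20)
  q = 1: r = 11, s = 2 − 1·(-9) = 11, t = -3 − 1·14 = -17  (check: 494·11 + 319·(-17) = 11)
  q = 1: r = 9, s = -9 − 1·11 = -20, t = 14 − 1·(-17) = 31  (check: 494·(-20) + 319·31 = 9)
  q = 1: r = 2, s = 11 − 1·(-20) = 31, t = -17 − 1·31 = -48  (check: 494·31 + 319·(-48) = 2)
  q = 4: r = 1, s = -20 − 4·31 = -144, t = 31 − 4·(-48) = 223  (check: 494·(-144) + 319·223 = 1)
The row with r = 1 (the gcd) gives the Bezout coefficients s = -144, t = 223.
Result: 494 · (-144) + 319 · (223) = 1.

gcd(494, 319) = 1; s = -144, t = 223 (check: 494·(-144) + 319·223 = 1).


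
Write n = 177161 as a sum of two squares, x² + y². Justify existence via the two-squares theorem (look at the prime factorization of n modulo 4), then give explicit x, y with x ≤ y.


Step 1: Factor n = 177161 = 29 · 41 · 149.
Step 2: Check the mod-4 condition on each prime factor: 29 ≡ 1 (mod 4), exponent 1; 41 ≡ 1 (mod 4), exponent 1; 149 ≡ 1 (mod 4), exponent 1.
All primes ≡ 3 (mod 4) appear to even exponent (or don't appear), so by the two-squares theorem n IS expressible as a sum of two squares.
Step 3: Build a representation. Here n = 29 · 41 · 149 is a product of primes ≡ 1 (mod 4). Each prime p ≡ 1 (mod 4) is itself a sum of two squares; find a² by testing p − a² for a perfect square:
  29: 29 − 1² = 28, 29 − 2² = 25 = 5² ⇒ 29 = 2² + 5².
  41: 41 − 1² = 40, 41 − 2² = 37, 41 − 3² = 32, 41 − 4² = 25 = 5² ⇒ 41 = 4² + 5².
  149: 149 − 1² = 148, 149 − 2² = 145, 149 − 3² = 140, 149 − 4² = 133, 149 − 5² = 124, 149 − 6² = 113, 149 − 7² = 100 = 10² ⇒ 149 = 7² + 10².
  Combine using the Brahmagupta–Fibonacci identity (a² + b²)(c² + d²) = (ac − bd)² + (ad + bc)² = (ac + bd)² + (ad − bc)²:
  29 · 41 = 1189: from (2² + 5²)(4² + 5²), take (2·4 − 5·5, 2·5 + 5·4) = (8 − 25, 10 + 20) = (-17, 30); dropping signs (only squares matter) gives (17, 30); check 17² + 30² = 289 + 900 = 1189 ✓.
  1189 · 149 = 177161: from (17² + 30²)(7² + 10²), take (17·7 − 30·10, 17·10 + 30·7) = (119 − 300, 170 + 210) = (-181, 380); dropping signs (only squares matter) gives (181, 380); check 181² + 380² = 32761 + 144400 = 177161 ✓.
Step 4: Order so x ≤ y and verify: 181² + 380² = 32761 + 144400 = 177161 = n. ✓

n = 177161 = 181² + 380² (one valid representation with x ≤ y).


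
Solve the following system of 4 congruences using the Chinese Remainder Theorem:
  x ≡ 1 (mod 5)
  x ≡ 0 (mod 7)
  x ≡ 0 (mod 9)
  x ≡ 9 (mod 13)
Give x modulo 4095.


Product of moduli M = 5 · 7 · 9 · 13 = 4095.
Merge one congruence at a time:
  Start: x ≡ 1 (mod 5).
  Combine with x ≡ 0 (mod 7); new modulus lcm = 35.
    Write x = 1 + 5·t and substitute into x ≡ 0 (mod 7): 5·t ≡ 0 − 1 = -1 (mod 7).
    Reduce coefficients mod 7: 5·t ≡ 6 (mod 7).
    The inverse of 5 mod 7 is 3 (since 5·3 = 15 = 2·7 + 1), so t ≡ 3·6 = 18 ≡ 4 (mod 7).
    Then x = 1 + 5·4 = 21, valid modulo lcm(5, 7) = 35: x ≡ 21 (mod 35).
  Combine with x ≡ 0 (mod 9); new modulus lcm = 315.
    Write x = 21 + 35·t and substitute into x ≡ 0 (mod 9): 35·t ≡ 0 − 21 = -21 (mod 9).
    Reduce coefficients mod 9: 8·t ≡ 6 (mod 9).
    The inverse of 8 mod 9 is 8 (since 8·8 = 64 = 7·9 + 1), so t ≡ 8·6 = 48 ≡ 3 (mod 9).
    Then x = 21 + 35·3 = 126, valid modulo lcm(35, 9) = 315: x ≡ 126 (mod 315).
  Combine with x ≡ 9 (mod 13); new modulus lcm = 4095.
    Write x = 126 + 315·t and substitute into x ≡ 9 (mod 13): 315·t ≡ 9 − 126 = -117 (mod 13).
    Reduce coefficients mod 13: 3·t ≡ 0 (mod 13).
    The inverse of 3 mod 13 is 9 (since 3·9 = 27 = 2·13 + 1), so t ≡ 9·0 = 0 ≡ 0 (mod 13).
    Then x = 126 + 315·0 = 126, valid modulo lcm(315, 13) = 4095: x ≡ 126 (mod 4095).
Verify against each original: 126 mod 5 = 1, 126 mod 7 = 0, 126 mod 9 = 0, 126 mod 13 = 9.

x ≡ 126 (mod 4095).


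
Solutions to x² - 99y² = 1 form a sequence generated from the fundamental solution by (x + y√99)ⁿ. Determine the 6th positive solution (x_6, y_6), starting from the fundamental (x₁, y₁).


Step 1: Find the fundamental solution (x₁, y₁) of x² - 99y² = 1.
  Expand √99 as a continued fraction. a₀ = ⌊√99⌋ = 9; iterate m_{k+1} = d_k·a_k − m_k, d_{k+1} = (99 − m_{k+1}²)/d_k, a_{k+1} = ⌊(a₀ + m_{k+1})/d_{k+1}⌋ (starting m₀ = 0, d₀ = 1), with convergents p_k = a_k·p_{k-1} + p_{k-2}, q_k = a_k·q_{k-1} + q_{k-2} (p₋₁ = 1, q₋₁ = 0):
  k = 0: a₀ = 9; p₀/q₀ = 9/1; p₀² − 99·q₀² = 81 − 99 = -18.
  k = 1: m = 9, d = 18, a = ⌊(9 + 9)/18⌋ = 1; p/q = (1·9 + 1)/(1·1 + 0) = 10/1; p² − 99·q² = 100 − 99 = 1.
  The first convergent with p² − 99·q² = 1 gives the fundamental solution (x₁, y₁) = (10, 1).
Step 2: Apply the recurrence (x_{n+1}, y_{n+1}) = (x₁x_n + 99y₁y_n, x₁y_n + y₁x_n) repeatedly.
  From (x_1, y_1) = (10, 1): x_2 = 10·10 + 99·1·1 = 199; y_2 = 10·1 + 1·10 = 20.
  From (x_2, y_2) = (199, 20): x_3 = 10·199 + 99·1·20 = 3970; y_3 = 10·20 + 1·199 = 399.
  From (x_3, y_3) = (3970, 399): x_4 = 10·3970 + 99·1·399 = 79201; y_4 = 10·399 + 1·3970 = 7960.
  From (x_4, y_4) = (79201, 7960): x_5 = 10·79201 + 99·1·7960 = 1580050; y_5 = 10·7960 + 1·79201 = 158801.
  From (x_5, y_5) = (1580050, 158801): x_6 = 10·1580050 + 99·1·158801 = 31521799; y_6 = 10·158801 + 1·1580050 = 3168060.
Step 3: Verify x_6² - 99·y_6² = 993623812196401 - 993623812196400 = 1 (should be 1). ✓

(x_1, y_1) = (10, 1); (x_6, y_6) = (31521799, 3168060).
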